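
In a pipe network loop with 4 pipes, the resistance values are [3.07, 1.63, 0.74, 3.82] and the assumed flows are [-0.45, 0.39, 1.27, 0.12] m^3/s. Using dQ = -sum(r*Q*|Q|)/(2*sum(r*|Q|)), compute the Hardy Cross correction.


Numerator terms (r*Q*|Q|): 3.07*-0.45*|-0.45| = -0.6217; 1.63*0.39*|0.39| = 0.2479; 0.74*1.27*|1.27| = 1.1935; 3.82*0.12*|0.12| = 0.055.
Sum of numerator = 0.8748.
Denominator terms (r*|Q|): 3.07*|-0.45| = 1.3815; 1.63*|0.39| = 0.6357; 0.74*|1.27| = 0.9398; 3.82*|0.12| = 0.4584.
2 * sum of denominator = 2 * 3.4154 = 6.8308.
dQ = -0.8748 / 6.8308 = -0.1281 m^3/s.

-0.1281


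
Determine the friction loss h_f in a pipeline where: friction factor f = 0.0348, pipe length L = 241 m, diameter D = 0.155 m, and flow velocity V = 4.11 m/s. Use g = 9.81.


Darcy-Weisbach equation: h_f = f * (L/D) * V^2/(2g).
f * L/D = 0.0348 * 241/0.155 = 54.1084.
V^2/(2g) = 4.11^2 / (2*9.81) = 16.8921 / 19.62 = 0.861 m.
h_f = 54.1084 * 0.861 = 46.585 m.

46.585


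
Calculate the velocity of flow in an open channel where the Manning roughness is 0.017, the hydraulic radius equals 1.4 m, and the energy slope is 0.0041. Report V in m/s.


Manning's equation gives V = (1/n) * R^(2/3) * S^(1/2).
First, compute R^(2/3) = 1.4^(2/3) = 1.2515.
Next, S^(1/2) = 0.0041^(1/2) = 0.064031.
Then 1/n = 1/0.017 = 58.82.
V = 58.82 * 1.2515 * 0.064031 = 4.7137 m/s.

4.7137


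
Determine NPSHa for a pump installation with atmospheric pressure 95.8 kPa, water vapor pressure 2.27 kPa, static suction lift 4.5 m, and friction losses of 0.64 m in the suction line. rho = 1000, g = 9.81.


NPSHa = p_atm/(rho*g) - z_s - hf_s - p_vap/(rho*g).
p_atm/(rho*g) = 95.8*1000 / (1000*9.81) = 9.766 m.
p_vap/(rho*g) = 2.27*1000 / (1000*9.81) = 0.231 m.
NPSHa = 9.766 - 4.5 - 0.64 - 0.231
      = 4.39 m.

4.39


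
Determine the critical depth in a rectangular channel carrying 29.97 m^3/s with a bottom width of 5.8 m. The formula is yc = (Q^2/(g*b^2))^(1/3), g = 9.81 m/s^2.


Using yc = (Q^2 / (g * b^2))^(1/3):
Q^2 = 29.97^2 = 898.2.
g * b^2 = 9.81 * 5.8^2 = 9.81 * 33.64 = 330.01.
Q^2 / (g*b^2) = 898.2 / 330.01 = 2.7217.
yc = 2.7217^(1/3) = 1.3962 m.

1.3962


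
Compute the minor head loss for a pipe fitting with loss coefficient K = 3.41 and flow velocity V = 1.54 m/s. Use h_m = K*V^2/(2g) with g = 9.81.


Minor loss formula: h_m = K * V^2/(2g).
V^2 = 1.54^2 = 2.3716.
V^2/(2g) = 2.3716 / 19.62 = 0.1209 m.
h_m = 3.41 * 0.1209 = 0.4122 m.

0.4122


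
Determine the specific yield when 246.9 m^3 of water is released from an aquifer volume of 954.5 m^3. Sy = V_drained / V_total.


Specific yield Sy = Volume drained / Total volume.
Sy = 246.9 / 954.5
   = 0.2587.

0.2587


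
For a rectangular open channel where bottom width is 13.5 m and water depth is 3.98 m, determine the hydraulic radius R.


For a rectangular section:
Flow area A = b * y = 13.5 * 3.98 = 53.73 m^2.
Wetted perimeter P = b + 2y = 13.5 + 2*3.98 = 21.46 m.
Hydraulic radius R = A/P = 53.73 / 21.46 = 2.5037 m.

2.5037


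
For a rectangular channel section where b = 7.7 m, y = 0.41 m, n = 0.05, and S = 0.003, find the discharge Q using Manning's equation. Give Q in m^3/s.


For a rectangular channel, the cross-sectional area A = b * y = 7.7 * 0.41 = 3.16 m^2.
The wetted perimeter P = b + 2y = 7.7 + 2*0.41 = 8.52 m.
Hydraulic radius R = A/P = 3.16/8.52 = 0.3705 m.
Velocity V = (1/n)*R^(2/3)*S^(1/2) = (1/0.05)*0.3705^(2/3)*0.003^(1/2) = 0.5651 m/s.
Discharge Q = A * V = 3.16 * 0.5651 = 1.784 m^3/s.

1.784


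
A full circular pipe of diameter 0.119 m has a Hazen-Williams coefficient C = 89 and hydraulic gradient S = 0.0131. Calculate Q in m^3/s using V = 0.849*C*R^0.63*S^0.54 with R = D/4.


For a full circular pipe, R = D/4 = 0.119/4 = 0.0297 m.
V = 0.849 * 89 * 0.0297^0.63 * 0.0131^0.54
  = 0.849 * 89 * 0.109219 * 0.096234
  = 0.7942 m/s.
Pipe area A = pi*D^2/4 = pi*0.119^2/4 = 0.0111 m^2.
Q = A * V = 0.0111 * 0.7942 = 0.0088 m^3/s.

0.0088


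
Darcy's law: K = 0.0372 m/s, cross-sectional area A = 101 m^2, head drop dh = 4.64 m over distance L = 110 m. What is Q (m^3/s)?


Darcy's law: Q = K * A * i, where i = dh/L.
Hydraulic gradient i = 4.64 / 110 = 0.042182.
Q = 0.0372 * 101 * 0.042182
  = 0.1585 m^3/s.

0.1585


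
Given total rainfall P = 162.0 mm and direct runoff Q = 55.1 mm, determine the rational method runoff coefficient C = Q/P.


The runoff coefficient C = runoff depth / rainfall depth.
C = 55.1 / 162.0
  = 0.3401.

0.3401


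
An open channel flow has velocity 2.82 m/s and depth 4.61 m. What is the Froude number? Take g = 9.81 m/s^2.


The Froude number is defined as Fr = V / sqrt(g*y).
g*y = 9.81 * 4.61 = 45.2241.
sqrt(g*y) = sqrt(45.2241) = 6.7249.
Fr = 2.82 / 6.7249 = 0.4193.

0.4193


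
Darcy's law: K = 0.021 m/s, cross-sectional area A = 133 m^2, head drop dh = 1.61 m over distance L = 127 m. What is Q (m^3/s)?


Darcy's law: Q = K * A * i, where i = dh/L.
Hydraulic gradient i = 1.61 / 127 = 0.012677.
Q = 0.021 * 133 * 0.012677
  = 0.0354 m^3/s.

0.0354


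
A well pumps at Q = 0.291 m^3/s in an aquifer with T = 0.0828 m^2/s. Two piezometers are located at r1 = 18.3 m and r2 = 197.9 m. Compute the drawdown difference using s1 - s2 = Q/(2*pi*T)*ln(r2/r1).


Thiem equation: s1 - s2 = Q/(2*pi*T) * ln(r2/r1).
ln(r2/r1) = ln(197.9/18.3) = 2.3809.
Q/(2*pi*T) = 0.291 / (2*pi*0.0828) = 0.291 / 0.5202 = 0.5593.
s1 - s2 = 0.5593 * 2.3809 = 1.3317 m.

1.3317


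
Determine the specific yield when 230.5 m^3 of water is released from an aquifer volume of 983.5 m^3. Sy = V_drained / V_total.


Specific yield Sy = Volume drained / Total volume.
Sy = 230.5 / 983.5
   = 0.2344.

0.2344


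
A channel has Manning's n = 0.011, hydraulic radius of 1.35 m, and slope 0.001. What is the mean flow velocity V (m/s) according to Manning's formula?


Manning's equation gives V = (1/n) * R^(2/3) * S^(1/2).
First, compute R^(2/3) = 1.35^(2/3) = 1.2215.
Next, S^(1/2) = 0.001^(1/2) = 0.031623.
Then 1/n = 1/0.011 = 90.91.
V = 90.91 * 1.2215 * 0.031623 = 3.5115 m/s.

3.5115


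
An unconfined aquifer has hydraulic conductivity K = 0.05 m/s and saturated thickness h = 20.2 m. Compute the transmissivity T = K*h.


Transmissivity is defined as T = K * h.
T = 0.05 * 20.2
  = 1.01 m^2/s.

1.01


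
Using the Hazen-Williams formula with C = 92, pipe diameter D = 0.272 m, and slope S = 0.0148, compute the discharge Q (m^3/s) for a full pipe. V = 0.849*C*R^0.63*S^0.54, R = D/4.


For a full circular pipe, R = D/4 = 0.272/4 = 0.068 m.
V = 0.849 * 92 * 0.068^0.63 * 0.0148^0.54
  = 0.849 * 92 * 0.183857 * 0.102788
  = 1.4761 m/s.
Pipe area A = pi*D^2/4 = pi*0.272^2/4 = 0.0581 m^2.
Q = A * V = 0.0581 * 1.4761 = 0.0858 m^3/s.

0.0858


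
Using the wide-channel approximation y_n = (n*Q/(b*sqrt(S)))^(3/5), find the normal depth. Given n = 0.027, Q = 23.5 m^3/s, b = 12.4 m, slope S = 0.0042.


We use the wide-channel approximation y_n = (n*Q/(b*sqrt(S)))^(3/5).
sqrt(S) = sqrt(0.0042) = 0.064807.
Numerator: n*Q = 0.027 * 23.5 = 0.6345.
Denominator: b*sqrt(S) = 12.4 * 0.064807 = 0.803607.
arg = 0.7896.
y_n = 0.7896^(3/5) = 0.8678 m.

0.8678


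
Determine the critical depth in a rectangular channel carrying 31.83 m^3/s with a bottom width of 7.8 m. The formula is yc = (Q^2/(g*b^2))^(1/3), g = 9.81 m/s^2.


Using yc = (Q^2 / (g * b^2))^(1/3):
Q^2 = 31.83^2 = 1013.15.
g * b^2 = 9.81 * 7.8^2 = 9.81 * 60.84 = 596.84.
Q^2 / (g*b^2) = 1013.15 / 596.84 = 1.6975.
yc = 1.6975^(1/3) = 1.1929 m.

1.1929


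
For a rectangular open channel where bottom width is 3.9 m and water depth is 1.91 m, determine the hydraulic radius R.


For a rectangular section:
Flow area A = b * y = 3.9 * 1.91 = 7.45 m^2.
Wetted perimeter P = b + 2y = 3.9 + 2*1.91 = 7.72 m.
Hydraulic radius R = A/P = 7.45 / 7.72 = 0.9649 m.

0.9649


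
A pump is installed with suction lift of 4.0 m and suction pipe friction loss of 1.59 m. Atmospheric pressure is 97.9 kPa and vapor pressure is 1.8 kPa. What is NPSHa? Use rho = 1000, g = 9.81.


NPSHa = p_atm/(rho*g) - z_s - hf_s - p_vap/(rho*g).
p_atm/(rho*g) = 97.9*1000 / (1000*9.81) = 9.98 m.
p_vap/(rho*g) = 1.8*1000 / (1000*9.81) = 0.183 m.
NPSHa = 9.98 - 4.0 - 1.59 - 0.183
      = 4.21 m.

4.21


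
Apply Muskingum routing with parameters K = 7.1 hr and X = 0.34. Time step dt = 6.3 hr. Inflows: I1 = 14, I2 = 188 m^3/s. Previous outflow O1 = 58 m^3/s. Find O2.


Muskingum coefficients:
denom = 2*K*(1-X) + dt = 2*7.1*(1-0.34) + 6.3 = 15.672.
C0 = (dt - 2*K*X)/denom = (6.3 - 2*7.1*0.34)/15.672 = 0.0939.
C1 = (dt + 2*K*X)/denom = (6.3 + 2*7.1*0.34)/15.672 = 0.7101.
C2 = (2*K*(1-X) - dt)/denom = 0.196.
O2 = C0*I2 + C1*I1 + C2*O1
   = 0.0939*188 + 0.7101*14 + 0.196*58
   = 38.97 m^3/s.

38.97


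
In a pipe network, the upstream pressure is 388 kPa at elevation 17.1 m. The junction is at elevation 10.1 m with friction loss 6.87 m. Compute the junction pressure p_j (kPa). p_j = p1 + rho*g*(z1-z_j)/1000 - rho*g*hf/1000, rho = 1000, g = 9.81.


Junction pressure: p_j = p1 + rho*g*(z1 - z_j)/1000 - rho*g*hf/1000.
Elevation term = 1000*9.81*(17.1 - 10.1)/1000 = 68.67 kPa.
Friction term = 1000*9.81*6.87/1000 = 67.395 kPa.
p_j = 388 + 68.67 - 67.395 = 389.28 kPa.

389.28


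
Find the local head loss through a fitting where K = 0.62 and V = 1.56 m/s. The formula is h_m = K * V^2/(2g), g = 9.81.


Minor loss formula: h_m = K * V^2/(2g).
V^2 = 1.56^2 = 2.4336.
V^2/(2g) = 2.4336 / 19.62 = 0.124 m.
h_m = 0.62 * 0.124 = 0.0769 m.

0.0769


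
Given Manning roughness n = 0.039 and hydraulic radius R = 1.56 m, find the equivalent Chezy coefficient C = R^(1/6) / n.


The Chezy coefficient relates to Manning's n through C = R^(1/6) / n.
R^(1/6) = 1.56^(1/6) = 1.07693.
C = 1.07693 / 0.039 = 27.61 m^(1/2)/s.

27.61


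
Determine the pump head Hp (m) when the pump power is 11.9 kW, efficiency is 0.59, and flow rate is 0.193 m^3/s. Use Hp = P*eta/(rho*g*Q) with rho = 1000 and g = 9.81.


Pump head formula: Hp = P * eta / (rho * g * Q).
Numerator: P * eta = 11.9 * 1000 * 0.59 = 7021.0 W.
Denominator: rho * g * Q = 1000 * 9.81 * 0.193 = 1893.33.
Hp = 7021.0 / 1893.33 = 3.71 m.

3.71


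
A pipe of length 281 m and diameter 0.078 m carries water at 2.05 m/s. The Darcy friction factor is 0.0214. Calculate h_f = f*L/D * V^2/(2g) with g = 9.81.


Darcy-Weisbach equation: h_f = f * (L/D) * V^2/(2g).
f * L/D = 0.0214 * 281/0.078 = 77.0949.
V^2/(2g) = 2.05^2 / (2*9.81) = 4.2025 / 19.62 = 0.2142 m.
h_f = 77.0949 * 0.2142 = 16.513 m.

16.513


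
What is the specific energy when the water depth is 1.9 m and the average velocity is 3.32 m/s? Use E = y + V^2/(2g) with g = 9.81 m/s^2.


Specific energy E = y + V^2/(2g).
Velocity head = V^2/(2g) = 3.32^2 / (2*9.81) = 11.0224 / 19.62 = 0.5618 m.
E = 1.9 + 0.5618 = 2.4618 m.

2.4618


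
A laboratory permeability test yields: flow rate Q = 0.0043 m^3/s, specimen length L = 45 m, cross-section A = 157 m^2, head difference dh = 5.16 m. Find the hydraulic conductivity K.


From K = Q*L / (A*dh):
Numerator: Q*L = 0.0043 * 45 = 0.1935.
Denominator: A*dh = 157 * 5.16 = 810.12.
K = 0.1935 / 810.12 = 0.000239 m/s.

0.000239


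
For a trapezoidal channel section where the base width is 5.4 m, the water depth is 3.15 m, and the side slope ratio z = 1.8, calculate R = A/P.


For a trapezoidal section with side slope z:
A = (b + z*y)*y = (5.4 + 1.8*3.15)*3.15 = 34.87 m^2.
P = b + 2*y*sqrt(1 + z^2) = 5.4 + 2*3.15*sqrt(1 + 1.8^2) = 18.372 m.
R = A/P = 34.87 / 18.372 = 1.898 m.

1.898


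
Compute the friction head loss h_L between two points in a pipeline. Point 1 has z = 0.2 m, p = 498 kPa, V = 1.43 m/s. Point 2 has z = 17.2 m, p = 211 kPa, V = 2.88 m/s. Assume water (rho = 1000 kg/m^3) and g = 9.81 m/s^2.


Total head at each section: H = z + p/(rho*g) + V^2/(2g).
H1 = 0.2 + 498*1000/(1000*9.81) + 1.43^2/(2*9.81)
   = 0.2 + 50.765 + 0.1042
   = 51.069 m.
H2 = 17.2 + 211*1000/(1000*9.81) + 2.88^2/(2*9.81)
   = 17.2 + 21.509 + 0.4228
   = 39.131 m.
h_L = H1 - H2 = 51.069 - 39.131 = 11.937 m.

11.937


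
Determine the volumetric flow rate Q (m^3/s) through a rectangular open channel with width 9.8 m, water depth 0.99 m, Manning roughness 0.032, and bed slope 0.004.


For a rectangular channel, the cross-sectional area A = b * y = 9.8 * 0.99 = 9.7 m^2.
The wetted perimeter P = b + 2y = 9.8 + 2*0.99 = 11.78 m.
Hydraulic radius R = A/P = 9.7/11.78 = 0.8236 m.
Velocity V = (1/n)*R^(2/3)*S^(1/2) = (1/0.032)*0.8236^(2/3)*0.004^(1/2) = 1.7366 m/s.
Discharge Q = A * V = 9.7 * 1.7366 = 16.848 m^3/s.

16.848


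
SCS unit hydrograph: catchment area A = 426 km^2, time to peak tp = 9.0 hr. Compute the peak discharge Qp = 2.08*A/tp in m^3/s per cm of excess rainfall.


SCS formula: Qp = 2.08 * A / tp.
Qp = 2.08 * 426 / 9.0
   = 886.08 / 9.0
   = 98.45 m^3/s per cm.

98.45


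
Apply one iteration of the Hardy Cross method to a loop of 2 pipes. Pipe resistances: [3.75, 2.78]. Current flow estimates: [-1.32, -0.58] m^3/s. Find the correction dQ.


Numerator terms (r*Q*|Q|): 3.75*-1.32*|-1.32| = -6.534; 2.78*-0.58*|-0.58| = -0.9352.
Sum of numerator = -7.4692.
Denominator terms (r*|Q|): 3.75*|-1.32| = 4.95; 2.78*|-0.58| = 1.6124.
2 * sum of denominator = 2 * 6.5624 = 13.1248.
dQ = --7.4692 / 13.1248 = 0.5691 m^3/s.

0.5691


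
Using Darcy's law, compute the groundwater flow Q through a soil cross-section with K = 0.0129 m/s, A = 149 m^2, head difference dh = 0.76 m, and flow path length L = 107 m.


Darcy's law: Q = K * A * i, where i = dh/L.
Hydraulic gradient i = 0.76 / 107 = 0.007103.
Q = 0.0129 * 149 * 0.007103
  = 0.0137 m^3/s.

0.0137


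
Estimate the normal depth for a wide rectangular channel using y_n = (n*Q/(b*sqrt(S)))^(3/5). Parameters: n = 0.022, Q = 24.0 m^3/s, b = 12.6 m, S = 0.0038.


We use the wide-channel approximation y_n = (n*Q/(b*sqrt(S)))^(3/5).
sqrt(S) = sqrt(0.0038) = 0.061644.
Numerator: n*Q = 0.022 * 24.0 = 0.528.
Denominator: b*sqrt(S) = 12.6 * 0.061644 = 0.776714.
arg = 0.6798.
y_n = 0.6798^(3/5) = 0.7933 m.

0.7933


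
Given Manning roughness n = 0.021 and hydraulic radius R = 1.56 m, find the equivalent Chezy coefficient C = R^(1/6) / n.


The Chezy coefficient relates to Manning's n through C = R^(1/6) / n.
R^(1/6) = 1.56^(1/6) = 1.07693.
C = 1.07693 / 0.021 = 51.28 m^(1/2)/s.

51.28


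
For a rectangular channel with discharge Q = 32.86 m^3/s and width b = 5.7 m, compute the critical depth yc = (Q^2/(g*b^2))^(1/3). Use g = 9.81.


Using yc = (Q^2 / (g * b^2))^(1/3):
Q^2 = 32.86^2 = 1079.78.
g * b^2 = 9.81 * 5.7^2 = 9.81 * 32.49 = 318.73.
Q^2 / (g*b^2) = 1079.78 / 318.73 = 3.3878.
yc = 3.3878^(1/3) = 1.5019 m.

1.5019


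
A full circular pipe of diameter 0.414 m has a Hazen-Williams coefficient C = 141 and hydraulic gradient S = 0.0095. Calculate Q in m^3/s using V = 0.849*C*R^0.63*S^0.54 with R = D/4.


For a full circular pipe, R = D/4 = 0.414/4 = 0.1035 m.
V = 0.849 * 141 * 0.1035^0.63 * 0.0095^0.54
  = 0.849 * 141 * 0.239559 * 0.080904
  = 2.3201 m/s.
Pipe area A = pi*D^2/4 = pi*0.414^2/4 = 0.1346 m^2.
Q = A * V = 0.1346 * 2.3201 = 0.3123 m^3/s.

0.3123


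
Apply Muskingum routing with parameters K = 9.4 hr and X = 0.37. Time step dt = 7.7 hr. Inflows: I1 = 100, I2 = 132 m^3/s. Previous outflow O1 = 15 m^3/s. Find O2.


Muskingum coefficients:
denom = 2*K*(1-X) + dt = 2*9.4*(1-0.37) + 7.7 = 19.544.
C0 = (dt - 2*K*X)/denom = (7.7 - 2*9.4*0.37)/19.544 = 0.0381.
C1 = (dt + 2*K*X)/denom = (7.7 + 2*9.4*0.37)/19.544 = 0.7499.
C2 = (2*K*(1-X) - dt)/denom = 0.212.
O2 = C0*I2 + C1*I1 + C2*O1
   = 0.0381*132 + 0.7499*100 + 0.212*15
   = 83.2 m^3/s.

83.2


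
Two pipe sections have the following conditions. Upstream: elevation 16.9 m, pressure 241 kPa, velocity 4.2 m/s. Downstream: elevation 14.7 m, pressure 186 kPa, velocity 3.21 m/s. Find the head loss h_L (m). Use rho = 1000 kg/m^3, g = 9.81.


Total head at each section: H = z + p/(rho*g) + V^2/(2g).
H1 = 16.9 + 241*1000/(1000*9.81) + 4.2^2/(2*9.81)
   = 16.9 + 24.567 + 0.8991
   = 42.366 m.
H2 = 14.7 + 186*1000/(1000*9.81) + 3.21^2/(2*9.81)
   = 14.7 + 18.96 + 0.5252
   = 34.185 m.
h_L = H1 - H2 = 42.366 - 34.185 = 8.18 m.

8.18


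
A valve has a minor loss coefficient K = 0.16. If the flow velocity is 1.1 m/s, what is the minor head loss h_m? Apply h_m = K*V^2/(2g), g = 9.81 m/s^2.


Minor loss formula: h_m = K * V^2/(2g).
V^2 = 1.1^2 = 1.21.
V^2/(2g) = 1.21 / 19.62 = 0.0617 m.
h_m = 0.16 * 0.0617 = 0.0099 m.

0.0099


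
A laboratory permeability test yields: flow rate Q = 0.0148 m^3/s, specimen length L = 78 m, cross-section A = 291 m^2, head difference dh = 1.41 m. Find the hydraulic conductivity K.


From K = Q*L / (A*dh):
Numerator: Q*L = 0.0148 * 78 = 1.1544.
Denominator: A*dh = 291 * 1.41 = 410.31.
K = 1.1544 / 410.31 = 0.002813 m/s.

0.002813


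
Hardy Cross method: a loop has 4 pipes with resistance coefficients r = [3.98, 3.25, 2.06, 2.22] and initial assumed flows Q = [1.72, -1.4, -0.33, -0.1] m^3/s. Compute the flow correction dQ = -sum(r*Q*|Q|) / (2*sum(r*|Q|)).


Numerator terms (r*Q*|Q|): 3.98*1.72*|1.72| = 11.7744; 3.25*-1.4*|-1.4| = -6.37; 2.06*-0.33*|-0.33| = -0.2243; 2.22*-0.1*|-0.1| = -0.0222.
Sum of numerator = 5.1579.
Denominator terms (r*|Q|): 3.98*|1.72| = 6.8456; 3.25*|-1.4| = 4.55; 2.06*|-0.33| = 0.6798; 2.22*|-0.1| = 0.222.
2 * sum of denominator = 2 * 12.2974 = 24.5948.
dQ = -5.1579 / 24.5948 = -0.2097 m^3/s.

-0.2097


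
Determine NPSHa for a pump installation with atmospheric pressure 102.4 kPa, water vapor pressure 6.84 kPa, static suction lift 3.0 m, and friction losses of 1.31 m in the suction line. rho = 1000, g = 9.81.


NPSHa = p_atm/(rho*g) - z_s - hf_s - p_vap/(rho*g).
p_atm/(rho*g) = 102.4*1000 / (1000*9.81) = 10.438 m.
p_vap/(rho*g) = 6.84*1000 / (1000*9.81) = 0.697 m.
NPSHa = 10.438 - 3.0 - 1.31 - 0.697
      = 5.43 m.

5.43


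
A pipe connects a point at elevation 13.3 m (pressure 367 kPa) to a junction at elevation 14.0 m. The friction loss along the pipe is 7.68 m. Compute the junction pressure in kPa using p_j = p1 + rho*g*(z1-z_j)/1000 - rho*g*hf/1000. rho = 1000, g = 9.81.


Junction pressure: p_j = p1 + rho*g*(z1 - z_j)/1000 - rho*g*hf/1000.
Elevation term = 1000*9.81*(13.3 - 14.0)/1000 = -6.867 kPa.
Friction term = 1000*9.81*7.68/1000 = 75.341 kPa.
p_j = 367 + -6.867 - 75.341 = 284.79 kPa.

284.79


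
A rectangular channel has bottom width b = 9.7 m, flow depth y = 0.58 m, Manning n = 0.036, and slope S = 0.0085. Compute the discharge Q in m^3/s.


For a rectangular channel, the cross-sectional area A = b * y = 9.7 * 0.58 = 5.63 m^2.
The wetted perimeter P = b + 2y = 9.7 + 2*0.58 = 10.86 m.
Hydraulic radius R = A/P = 5.63/10.86 = 0.518 m.
Velocity V = (1/n)*R^(2/3)*S^(1/2) = (1/0.036)*0.518^(2/3)*0.0085^(1/2) = 1.6519 m/s.
Discharge Q = A * V = 5.63 * 1.6519 = 9.294 m^3/s.

9.294


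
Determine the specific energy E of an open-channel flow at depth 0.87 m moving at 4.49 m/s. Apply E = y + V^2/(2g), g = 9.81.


Specific energy E = y + V^2/(2g).
Velocity head = V^2/(2g) = 4.49^2 / (2*9.81) = 20.1601 / 19.62 = 1.0275 m.
E = 0.87 + 1.0275 = 1.8975 m.

1.8975


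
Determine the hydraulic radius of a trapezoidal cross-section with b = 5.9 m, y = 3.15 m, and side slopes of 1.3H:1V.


For a trapezoidal section with side slope z:
A = (b + z*y)*y = (5.9 + 1.3*3.15)*3.15 = 31.484 m^2.
P = b + 2*y*sqrt(1 + z^2) = 5.9 + 2*3.15*sqrt(1 + 1.3^2) = 16.233 m.
R = A/P = 31.484 / 16.233 = 1.9395 m.

1.9395


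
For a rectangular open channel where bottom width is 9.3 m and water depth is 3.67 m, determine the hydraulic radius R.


For a rectangular section:
Flow area A = b * y = 9.3 * 3.67 = 34.13 m^2.
Wetted perimeter P = b + 2y = 9.3 + 2*3.67 = 16.64 m.
Hydraulic radius R = A/P = 34.13 / 16.64 = 2.0511 m.

2.0511


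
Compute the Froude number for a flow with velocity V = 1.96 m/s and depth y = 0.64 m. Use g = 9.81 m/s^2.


The Froude number is defined as Fr = V / sqrt(g*y).
g*y = 9.81 * 0.64 = 6.2784.
sqrt(g*y) = sqrt(6.2784) = 2.5057.
Fr = 1.96 / 2.5057 = 0.7822.

0.7822


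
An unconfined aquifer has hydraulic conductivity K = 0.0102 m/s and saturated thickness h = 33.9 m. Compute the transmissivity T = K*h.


Transmissivity is defined as T = K * h.
T = 0.0102 * 33.9
  = 0.3458 m^2/s.

0.3458


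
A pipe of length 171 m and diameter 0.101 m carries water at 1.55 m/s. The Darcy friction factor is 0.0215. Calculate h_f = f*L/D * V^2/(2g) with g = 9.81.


Darcy-Weisbach equation: h_f = f * (L/D) * V^2/(2g).
f * L/D = 0.0215 * 171/0.101 = 36.401.
V^2/(2g) = 1.55^2 / (2*9.81) = 2.4025 / 19.62 = 0.1225 m.
h_f = 36.401 * 0.1225 = 4.457 m.

4.457


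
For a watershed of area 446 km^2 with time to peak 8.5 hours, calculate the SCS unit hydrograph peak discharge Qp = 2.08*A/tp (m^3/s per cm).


SCS formula: Qp = 2.08 * A / tp.
Qp = 2.08 * 446 / 8.5
   = 927.68 / 8.5
   = 109.14 m^3/s per cm.

109.14


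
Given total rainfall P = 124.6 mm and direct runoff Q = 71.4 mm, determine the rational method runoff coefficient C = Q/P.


The runoff coefficient C = runoff depth / rainfall depth.
C = 71.4 / 124.6
  = 0.573.

0.573


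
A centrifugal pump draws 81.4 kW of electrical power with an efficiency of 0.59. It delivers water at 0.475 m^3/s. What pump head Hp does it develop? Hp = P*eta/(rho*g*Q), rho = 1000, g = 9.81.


Pump head formula: Hp = P * eta / (rho * g * Q).
Numerator: P * eta = 81.4 * 1000 * 0.59 = 48026.0 W.
Denominator: rho * g * Q = 1000 * 9.81 * 0.475 = 4659.75.
Hp = 48026.0 / 4659.75 = 10.31 m.

10.31


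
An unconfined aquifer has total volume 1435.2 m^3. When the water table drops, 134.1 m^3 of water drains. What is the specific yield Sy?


Specific yield Sy = Volume drained / Total volume.
Sy = 134.1 / 1435.2
   = 0.0934.

0.0934


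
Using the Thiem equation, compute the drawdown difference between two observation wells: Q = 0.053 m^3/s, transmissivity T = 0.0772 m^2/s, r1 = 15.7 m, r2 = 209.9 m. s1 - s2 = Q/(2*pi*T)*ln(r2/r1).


Thiem equation: s1 - s2 = Q/(2*pi*T) * ln(r2/r1).
ln(r2/r1) = ln(209.9/15.7) = 2.593.
Q/(2*pi*T) = 0.053 / (2*pi*0.0772) = 0.053 / 0.4851 = 0.1093.
s1 - s2 = 0.1093 * 2.593 = 0.2833 m.

0.2833


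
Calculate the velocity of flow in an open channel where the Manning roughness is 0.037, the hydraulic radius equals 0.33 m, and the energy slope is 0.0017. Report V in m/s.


Manning's equation gives V = (1/n) * R^(2/3) * S^(1/2).
First, compute R^(2/3) = 0.33^(2/3) = 0.4775.
Next, S^(1/2) = 0.0017^(1/2) = 0.041231.
Then 1/n = 1/0.037 = 27.03.
V = 27.03 * 0.4775 * 0.041231 = 0.5321 m/s.

0.5321


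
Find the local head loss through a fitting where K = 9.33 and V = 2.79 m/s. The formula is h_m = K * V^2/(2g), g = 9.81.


Minor loss formula: h_m = K * V^2/(2g).
V^2 = 2.79^2 = 7.7841.
V^2/(2g) = 7.7841 / 19.62 = 0.3967 m.
h_m = 9.33 * 0.3967 = 3.7016 m.

3.7016


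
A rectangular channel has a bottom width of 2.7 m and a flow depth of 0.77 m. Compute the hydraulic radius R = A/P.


For a rectangular section:
Flow area A = b * y = 2.7 * 0.77 = 2.08 m^2.
Wetted perimeter P = b + 2y = 2.7 + 2*0.77 = 4.24 m.
Hydraulic radius R = A/P = 2.08 / 4.24 = 0.4903 m.

0.4903


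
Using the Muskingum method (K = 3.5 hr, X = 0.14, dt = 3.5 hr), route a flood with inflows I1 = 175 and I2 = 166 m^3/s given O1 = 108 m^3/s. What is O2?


Muskingum coefficients:
denom = 2*K*(1-X) + dt = 2*3.5*(1-0.14) + 3.5 = 9.52.
C0 = (dt - 2*K*X)/denom = (3.5 - 2*3.5*0.14)/9.52 = 0.2647.
C1 = (dt + 2*K*X)/denom = (3.5 + 2*3.5*0.14)/9.52 = 0.4706.
C2 = (2*K*(1-X) - dt)/denom = 0.2647.
O2 = C0*I2 + C1*I1 + C2*O1
   = 0.2647*166 + 0.4706*175 + 0.2647*108
   = 154.88 m^3/s.

154.88


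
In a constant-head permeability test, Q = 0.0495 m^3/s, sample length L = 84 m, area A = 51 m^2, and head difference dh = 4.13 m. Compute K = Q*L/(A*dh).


From K = Q*L / (A*dh):
Numerator: Q*L = 0.0495 * 84 = 4.158.
Denominator: A*dh = 51 * 4.13 = 210.63.
K = 4.158 / 210.63 = 0.019741 m/s.

0.019741


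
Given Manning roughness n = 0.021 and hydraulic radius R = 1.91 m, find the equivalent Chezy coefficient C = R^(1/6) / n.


The Chezy coefficient relates to Manning's n through C = R^(1/6) / n.
R^(1/6) = 1.91^(1/6) = 1.113881.
C = 1.113881 / 0.021 = 53.04 m^(1/2)/s.

53.04


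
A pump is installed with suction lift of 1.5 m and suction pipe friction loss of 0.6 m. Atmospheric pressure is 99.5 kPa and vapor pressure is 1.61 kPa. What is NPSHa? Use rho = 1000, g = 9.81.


NPSHa = p_atm/(rho*g) - z_s - hf_s - p_vap/(rho*g).
p_atm/(rho*g) = 99.5*1000 / (1000*9.81) = 10.143 m.
p_vap/(rho*g) = 1.61*1000 / (1000*9.81) = 0.164 m.
NPSHa = 10.143 - 1.5 - 0.6 - 0.164
      = 7.88 m.

7.88


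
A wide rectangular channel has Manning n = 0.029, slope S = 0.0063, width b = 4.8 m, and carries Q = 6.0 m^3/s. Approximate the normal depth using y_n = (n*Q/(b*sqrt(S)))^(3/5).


We use the wide-channel approximation y_n = (n*Q/(b*sqrt(S)))^(3/5).
sqrt(S) = sqrt(0.0063) = 0.079373.
Numerator: n*Q = 0.029 * 6.0 = 0.174.
Denominator: b*sqrt(S) = 4.8 * 0.079373 = 0.38099.
arg = 0.4567.
y_n = 0.4567^(3/5) = 0.6249 m.

0.6249


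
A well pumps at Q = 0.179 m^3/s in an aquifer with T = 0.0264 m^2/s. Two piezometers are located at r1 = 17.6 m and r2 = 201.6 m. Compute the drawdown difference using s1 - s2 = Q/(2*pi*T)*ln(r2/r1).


Thiem equation: s1 - s2 = Q/(2*pi*T) * ln(r2/r1).
ln(r2/r1) = ln(201.6/17.6) = 2.4384.
Q/(2*pi*T) = 0.179 / (2*pi*0.0264) = 0.179 / 0.1659 = 1.0791.
s1 - s2 = 1.0791 * 2.4384 = 2.6313 m.

2.6313


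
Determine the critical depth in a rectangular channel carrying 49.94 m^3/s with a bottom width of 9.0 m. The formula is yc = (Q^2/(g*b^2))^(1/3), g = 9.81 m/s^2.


Using yc = (Q^2 / (g * b^2))^(1/3):
Q^2 = 49.94^2 = 2494.0.
g * b^2 = 9.81 * 9.0^2 = 9.81 * 81.0 = 794.61.
Q^2 / (g*b^2) = 2494.0 / 794.61 = 3.1386.
yc = 3.1386^(1/3) = 1.4641 m.

1.4641


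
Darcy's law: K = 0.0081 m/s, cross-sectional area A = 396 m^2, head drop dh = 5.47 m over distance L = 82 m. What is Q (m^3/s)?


Darcy's law: Q = K * A * i, where i = dh/L.
Hydraulic gradient i = 5.47 / 82 = 0.066707.
Q = 0.0081 * 396 * 0.066707
  = 0.214 m^3/s.

0.214


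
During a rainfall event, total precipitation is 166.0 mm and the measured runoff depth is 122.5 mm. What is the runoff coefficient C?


The runoff coefficient C = runoff depth / rainfall depth.
C = 122.5 / 166.0
  = 0.738.

0.738


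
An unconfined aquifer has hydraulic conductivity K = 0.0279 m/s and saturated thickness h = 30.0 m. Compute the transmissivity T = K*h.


Transmissivity is defined as T = K * h.
T = 0.0279 * 30.0
  = 0.837 m^2/s.

0.837


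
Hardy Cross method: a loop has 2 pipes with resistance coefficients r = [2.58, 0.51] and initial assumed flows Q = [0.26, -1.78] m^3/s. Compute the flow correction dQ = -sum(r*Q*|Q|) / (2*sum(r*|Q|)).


Numerator terms (r*Q*|Q|): 2.58*0.26*|0.26| = 0.1744; 0.51*-1.78*|-1.78| = -1.6159.
Sum of numerator = -1.4415.
Denominator terms (r*|Q|): 2.58*|0.26| = 0.6708; 0.51*|-1.78| = 0.9078.
2 * sum of denominator = 2 * 1.5786 = 3.1572.
dQ = --1.4415 / 3.1572 = 0.4566 m^3/s.

0.4566


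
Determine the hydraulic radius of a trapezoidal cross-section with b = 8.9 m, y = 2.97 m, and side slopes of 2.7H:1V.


For a trapezoidal section with side slope z:
A = (b + z*y)*y = (8.9 + 2.7*2.97)*2.97 = 50.249 m^2.
P = b + 2*y*sqrt(1 + z^2) = 8.9 + 2*2.97*sqrt(1 + 2.7^2) = 26.003 m.
R = A/P = 50.249 / 26.003 = 1.9325 m.

1.9325


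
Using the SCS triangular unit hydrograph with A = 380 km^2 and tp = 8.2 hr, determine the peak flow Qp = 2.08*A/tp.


SCS formula: Qp = 2.08 * A / tp.
Qp = 2.08 * 380 / 8.2
   = 790.4 / 8.2
   = 96.39 m^3/s per cm.

96.39


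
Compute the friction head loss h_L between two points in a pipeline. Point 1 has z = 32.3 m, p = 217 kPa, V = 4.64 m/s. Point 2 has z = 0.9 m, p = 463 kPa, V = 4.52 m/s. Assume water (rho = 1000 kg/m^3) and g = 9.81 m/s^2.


Total head at each section: H = z + p/(rho*g) + V^2/(2g).
H1 = 32.3 + 217*1000/(1000*9.81) + 4.64^2/(2*9.81)
   = 32.3 + 22.12 + 1.0973
   = 55.518 m.
H2 = 0.9 + 463*1000/(1000*9.81) + 4.52^2/(2*9.81)
   = 0.9 + 47.197 + 1.0413
   = 49.138 m.
h_L = H1 - H2 = 55.518 - 49.138 = 6.38 m.

6.38


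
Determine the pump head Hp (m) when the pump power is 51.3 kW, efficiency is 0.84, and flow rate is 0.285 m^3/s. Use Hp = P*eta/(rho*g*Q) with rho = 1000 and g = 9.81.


Pump head formula: Hp = P * eta / (rho * g * Q).
Numerator: P * eta = 51.3 * 1000 * 0.84 = 43092.0 W.
Denominator: rho * g * Q = 1000 * 9.81 * 0.285 = 2795.85.
Hp = 43092.0 / 2795.85 = 15.41 m.

15.41


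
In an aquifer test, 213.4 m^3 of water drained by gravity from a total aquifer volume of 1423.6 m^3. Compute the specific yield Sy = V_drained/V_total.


Specific yield Sy = Volume drained / Total volume.
Sy = 213.4 / 1423.6
   = 0.1499.

0.1499


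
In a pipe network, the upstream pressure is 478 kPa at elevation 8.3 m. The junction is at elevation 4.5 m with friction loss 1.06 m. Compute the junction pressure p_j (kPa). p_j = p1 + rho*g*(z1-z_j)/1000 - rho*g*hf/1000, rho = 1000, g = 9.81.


Junction pressure: p_j = p1 + rho*g*(z1 - z_j)/1000 - rho*g*hf/1000.
Elevation term = 1000*9.81*(8.3 - 4.5)/1000 = 37.278 kPa.
Friction term = 1000*9.81*1.06/1000 = 10.399 kPa.
p_j = 478 + 37.278 - 10.399 = 504.88 kPa.

504.88


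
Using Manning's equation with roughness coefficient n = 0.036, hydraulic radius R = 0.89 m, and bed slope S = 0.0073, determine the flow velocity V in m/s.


Manning's equation gives V = (1/n) * R^(2/3) * S^(1/2).
First, compute R^(2/3) = 0.89^(2/3) = 0.9253.
Next, S^(1/2) = 0.0073^(1/2) = 0.08544.
Then 1/n = 1/0.036 = 27.78.
V = 27.78 * 0.9253 * 0.08544 = 2.1959 m/s.

2.1959


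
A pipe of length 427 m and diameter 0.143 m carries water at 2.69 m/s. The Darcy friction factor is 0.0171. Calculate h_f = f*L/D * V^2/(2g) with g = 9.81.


Darcy-Weisbach equation: h_f = f * (L/D) * V^2/(2g).
f * L/D = 0.0171 * 427/0.143 = 51.0608.
V^2/(2g) = 2.69^2 / (2*9.81) = 7.2361 / 19.62 = 0.3688 m.
h_f = 51.0608 * 0.3688 = 18.832 m.

18.832


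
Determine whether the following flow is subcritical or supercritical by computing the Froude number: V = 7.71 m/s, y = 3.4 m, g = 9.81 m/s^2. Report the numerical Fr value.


The Froude number is defined as Fr = V / sqrt(g*y).
g*y = 9.81 * 3.4 = 33.354.
sqrt(g*y) = sqrt(33.354) = 5.7753.
Fr = 7.71 / 5.7753 = 1.335.
Since Fr > 1, the flow is supercritical.

1.335


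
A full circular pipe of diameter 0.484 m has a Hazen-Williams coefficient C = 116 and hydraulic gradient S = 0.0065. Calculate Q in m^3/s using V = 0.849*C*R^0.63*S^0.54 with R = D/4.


For a full circular pipe, R = D/4 = 0.484/4 = 0.121 m.
V = 0.849 * 116 * 0.121^0.63 * 0.0065^0.54
  = 0.849 * 116 * 0.264335 * 0.065913
  = 1.7159 m/s.
Pipe area A = pi*D^2/4 = pi*0.484^2/4 = 0.184 m^2.
Q = A * V = 0.184 * 1.7159 = 0.3157 m^3/s.

0.3157


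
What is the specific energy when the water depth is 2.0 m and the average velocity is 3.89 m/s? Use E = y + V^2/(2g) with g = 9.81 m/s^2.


Specific energy E = y + V^2/(2g).
Velocity head = V^2/(2g) = 3.89^2 / (2*9.81) = 15.1321 / 19.62 = 0.7713 m.
E = 2.0 + 0.7713 = 2.7713 m.

2.7713


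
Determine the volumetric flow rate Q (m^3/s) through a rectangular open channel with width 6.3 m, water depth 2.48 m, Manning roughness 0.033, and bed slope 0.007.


For a rectangular channel, the cross-sectional area A = b * y = 6.3 * 2.48 = 15.62 m^2.
The wetted perimeter P = b + 2y = 6.3 + 2*2.48 = 11.26 m.
Hydraulic radius R = A/P = 15.62/11.26 = 1.3876 m.
Velocity V = (1/n)*R^(2/3)*S^(1/2) = (1/0.033)*1.3876^(2/3)*0.007^(1/2) = 3.1541 m/s.
Discharge Q = A * V = 15.62 * 3.1541 = 49.279 m^3/s.

49.279


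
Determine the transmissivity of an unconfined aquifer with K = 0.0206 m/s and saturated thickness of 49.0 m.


Transmissivity is defined as T = K * h.
T = 0.0206 * 49.0
  = 1.0094 m^2/s.

1.0094


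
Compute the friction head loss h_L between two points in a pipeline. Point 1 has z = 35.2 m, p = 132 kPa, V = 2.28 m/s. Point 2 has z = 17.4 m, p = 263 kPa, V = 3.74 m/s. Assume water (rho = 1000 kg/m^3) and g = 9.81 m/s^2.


Total head at each section: H = z + p/(rho*g) + V^2/(2g).
H1 = 35.2 + 132*1000/(1000*9.81) + 2.28^2/(2*9.81)
   = 35.2 + 13.456 + 0.265
   = 48.921 m.
H2 = 17.4 + 263*1000/(1000*9.81) + 3.74^2/(2*9.81)
   = 17.4 + 26.809 + 0.7129
   = 44.922 m.
h_L = H1 - H2 = 48.921 - 44.922 = 3.998 m.

3.998


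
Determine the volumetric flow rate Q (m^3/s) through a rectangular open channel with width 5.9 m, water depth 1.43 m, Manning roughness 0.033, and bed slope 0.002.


For a rectangular channel, the cross-sectional area A = b * y = 5.9 * 1.43 = 8.44 m^2.
The wetted perimeter P = b + 2y = 5.9 + 2*1.43 = 8.76 m.
Hydraulic radius R = A/P = 8.44/8.76 = 0.9631 m.
Velocity V = (1/n)*R^(2/3)*S^(1/2) = (1/0.033)*0.9631^(2/3)*0.002^(1/2) = 1.3217 m/s.
Discharge Q = A * V = 8.44 * 1.3217 = 11.151 m^3/s.

11.151


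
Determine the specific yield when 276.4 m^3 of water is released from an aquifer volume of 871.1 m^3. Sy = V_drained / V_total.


Specific yield Sy = Volume drained / Total volume.
Sy = 276.4 / 871.1
   = 0.3173.

0.3173


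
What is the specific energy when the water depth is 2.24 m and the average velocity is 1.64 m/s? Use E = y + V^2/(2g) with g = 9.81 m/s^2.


Specific energy E = y + V^2/(2g).
Velocity head = V^2/(2g) = 1.64^2 / (2*9.81) = 2.6896 / 19.62 = 0.1371 m.
E = 2.24 + 0.1371 = 2.3771 m.

2.3771


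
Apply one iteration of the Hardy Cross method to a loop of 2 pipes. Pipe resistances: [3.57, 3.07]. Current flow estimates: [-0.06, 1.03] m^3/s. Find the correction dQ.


Numerator terms (r*Q*|Q|): 3.57*-0.06*|-0.06| = -0.0129; 3.07*1.03*|1.03| = 3.257.
Sum of numerator = 3.2441.
Denominator terms (r*|Q|): 3.57*|-0.06| = 0.2142; 3.07*|1.03| = 3.1621.
2 * sum of denominator = 2 * 3.3763 = 6.7526.
dQ = -3.2441 / 6.7526 = -0.4804 m^3/s.

-0.4804


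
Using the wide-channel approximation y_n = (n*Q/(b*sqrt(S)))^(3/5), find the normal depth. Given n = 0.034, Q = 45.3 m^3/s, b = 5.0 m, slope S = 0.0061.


We use the wide-channel approximation y_n = (n*Q/(b*sqrt(S)))^(3/5).
sqrt(S) = sqrt(0.0061) = 0.078102.
Numerator: n*Q = 0.034 * 45.3 = 1.5402.
Denominator: b*sqrt(S) = 5.0 * 0.078102 = 0.39051.
arg = 3.944.
y_n = 3.944^(3/5) = 2.2781 m.

2.2781


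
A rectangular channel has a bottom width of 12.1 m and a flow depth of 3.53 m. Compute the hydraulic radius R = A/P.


For a rectangular section:
Flow area A = b * y = 12.1 * 3.53 = 42.71 m^2.
Wetted perimeter P = b + 2y = 12.1 + 2*3.53 = 19.16 m.
Hydraulic radius R = A/P = 42.71 / 19.16 = 2.2293 m.

2.2293


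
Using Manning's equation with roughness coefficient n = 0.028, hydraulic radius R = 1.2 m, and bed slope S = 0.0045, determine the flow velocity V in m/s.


Manning's equation gives V = (1/n) * R^(2/3) * S^(1/2).
First, compute R^(2/3) = 1.2^(2/3) = 1.1292.
Next, S^(1/2) = 0.0045^(1/2) = 0.067082.
Then 1/n = 1/0.028 = 35.71.
V = 35.71 * 1.1292 * 0.067082 = 2.7054 m/s.

2.7054


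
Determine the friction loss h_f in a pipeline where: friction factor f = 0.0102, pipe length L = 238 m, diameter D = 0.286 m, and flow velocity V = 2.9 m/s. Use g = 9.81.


Darcy-Weisbach equation: h_f = f * (L/D) * V^2/(2g).
f * L/D = 0.0102 * 238/0.286 = 8.4881.
V^2/(2g) = 2.9^2 / (2*9.81) = 8.41 / 19.62 = 0.4286 m.
h_f = 8.4881 * 0.4286 = 3.638 m.

3.638


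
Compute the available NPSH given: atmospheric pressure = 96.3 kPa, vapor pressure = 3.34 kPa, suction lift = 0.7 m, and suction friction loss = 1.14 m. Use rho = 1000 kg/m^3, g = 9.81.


NPSHa = p_atm/(rho*g) - z_s - hf_s - p_vap/(rho*g).
p_atm/(rho*g) = 96.3*1000 / (1000*9.81) = 9.817 m.
p_vap/(rho*g) = 3.34*1000 / (1000*9.81) = 0.34 m.
NPSHa = 9.817 - 0.7 - 1.14 - 0.34
      = 7.64 m.

7.64


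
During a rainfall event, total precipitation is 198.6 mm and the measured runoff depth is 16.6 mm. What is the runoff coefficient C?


The runoff coefficient C = runoff depth / rainfall depth.
C = 16.6 / 198.6
  = 0.0836.

0.0836


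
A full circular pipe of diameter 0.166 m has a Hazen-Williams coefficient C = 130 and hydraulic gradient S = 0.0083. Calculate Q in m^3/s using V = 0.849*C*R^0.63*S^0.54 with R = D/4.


For a full circular pipe, R = D/4 = 0.166/4 = 0.0415 m.
V = 0.849 * 130 * 0.0415^0.63 * 0.0083^0.54
  = 0.849 * 130 * 0.134701 * 0.075215
  = 1.1182 m/s.
Pipe area A = pi*D^2/4 = pi*0.166^2/4 = 0.0216 m^2.
Q = A * V = 0.0216 * 1.1182 = 0.0242 m^3/s.

0.0242


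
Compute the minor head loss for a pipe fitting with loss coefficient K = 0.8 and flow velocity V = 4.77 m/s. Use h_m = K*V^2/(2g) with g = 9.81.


Minor loss formula: h_m = K * V^2/(2g).
V^2 = 4.77^2 = 22.7529.
V^2/(2g) = 22.7529 / 19.62 = 1.1597 m.
h_m = 0.8 * 1.1597 = 0.9277 m.

0.9277


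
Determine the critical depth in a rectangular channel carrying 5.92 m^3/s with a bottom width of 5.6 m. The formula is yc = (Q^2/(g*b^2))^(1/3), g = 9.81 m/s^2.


Using yc = (Q^2 / (g * b^2))^(1/3):
Q^2 = 5.92^2 = 35.05.
g * b^2 = 9.81 * 5.6^2 = 9.81 * 31.36 = 307.64.
Q^2 / (g*b^2) = 35.05 / 307.64 = 0.1139.
yc = 0.1139^(1/3) = 0.4848 m.

0.4848


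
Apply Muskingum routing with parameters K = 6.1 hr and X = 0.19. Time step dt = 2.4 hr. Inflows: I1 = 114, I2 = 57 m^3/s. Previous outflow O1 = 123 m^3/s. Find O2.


Muskingum coefficients:
denom = 2*K*(1-X) + dt = 2*6.1*(1-0.19) + 2.4 = 12.282.
C0 = (dt - 2*K*X)/denom = (2.4 - 2*6.1*0.19)/12.282 = 0.0067.
C1 = (dt + 2*K*X)/denom = (2.4 + 2*6.1*0.19)/12.282 = 0.3841.
C2 = (2*K*(1-X) - dt)/denom = 0.6092.
O2 = C0*I2 + C1*I1 + C2*O1
   = 0.0067*57 + 0.3841*114 + 0.6092*123
   = 119.1 m^3/s.

119.1


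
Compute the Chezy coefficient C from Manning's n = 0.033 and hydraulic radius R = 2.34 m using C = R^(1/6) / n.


The Chezy coefficient relates to Manning's n through C = R^(1/6) / n.
R^(1/6) = 2.34^(1/6) = 1.152222.
C = 1.152222 / 0.033 = 34.92 m^(1/2)/s.

34.92


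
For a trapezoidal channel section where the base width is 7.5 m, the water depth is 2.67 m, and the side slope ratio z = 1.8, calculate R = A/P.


For a trapezoidal section with side slope z:
A = (b + z*y)*y = (7.5 + 1.8*2.67)*2.67 = 32.857 m^2.
P = b + 2*y*sqrt(1 + z^2) = 7.5 + 2*2.67*sqrt(1 + 1.8^2) = 18.496 m.
R = A/P = 32.857 / 18.496 = 1.7765 m.

1.7765


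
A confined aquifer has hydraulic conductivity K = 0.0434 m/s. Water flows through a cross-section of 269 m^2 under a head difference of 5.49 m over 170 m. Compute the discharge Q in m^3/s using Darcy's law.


Darcy's law: Q = K * A * i, where i = dh/L.
Hydraulic gradient i = 5.49 / 170 = 0.032294.
Q = 0.0434 * 269 * 0.032294
  = 0.377 m^3/s.

0.377


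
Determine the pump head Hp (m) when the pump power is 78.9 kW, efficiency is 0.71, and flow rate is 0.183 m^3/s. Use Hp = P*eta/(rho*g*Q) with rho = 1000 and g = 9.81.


Pump head formula: Hp = P * eta / (rho * g * Q).
Numerator: P * eta = 78.9 * 1000 * 0.71 = 56019.0 W.
Denominator: rho * g * Q = 1000 * 9.81 * 0.183 = 1795.23.
Hp = 56019.0 / 1795.23 = 31.2 m.

31.2


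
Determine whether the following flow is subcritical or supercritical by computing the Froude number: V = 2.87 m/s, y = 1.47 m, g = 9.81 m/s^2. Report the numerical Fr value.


The Froude number is defined as Fr = V / sqrt(g*y).
g*y = 9.81 * 1.47 = 14.4207.
sqrt(g*y) = sqrt(14.4207) = 3.7975.
Fr = 2.87 / 3.7975 = 0.7558.
Since Fr < 1, the flow is subcritical.

0.7558


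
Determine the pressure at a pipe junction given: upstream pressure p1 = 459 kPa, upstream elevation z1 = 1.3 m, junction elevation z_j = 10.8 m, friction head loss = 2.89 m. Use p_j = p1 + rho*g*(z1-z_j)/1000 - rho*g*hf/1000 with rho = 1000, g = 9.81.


Junction pressure: p_j = p1 + rho*g*(z1 - z_j)/1000 - rho*g*hf/1000.
Elevation term = 1000*9.81*(1.3 - 10.8)/1000 = -93.195 kPa.
Friction term = 1000*9.81*2.89/1000 = 28.351 kPa.
p_j = 459 + -93.195 - 28.351 = 337.45 kPa.

337.45


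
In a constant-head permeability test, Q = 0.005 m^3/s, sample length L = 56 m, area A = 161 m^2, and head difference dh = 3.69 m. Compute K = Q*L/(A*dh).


From K = Q*L / (A*dh):
Numerator: Q*L = 0.005 * 56 = 0.28.
Denominator: A*dh = 161 * 3.69 = 594.09.
K = 0.28 / 594.09 = 0.000471 m/s.

0.000471
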